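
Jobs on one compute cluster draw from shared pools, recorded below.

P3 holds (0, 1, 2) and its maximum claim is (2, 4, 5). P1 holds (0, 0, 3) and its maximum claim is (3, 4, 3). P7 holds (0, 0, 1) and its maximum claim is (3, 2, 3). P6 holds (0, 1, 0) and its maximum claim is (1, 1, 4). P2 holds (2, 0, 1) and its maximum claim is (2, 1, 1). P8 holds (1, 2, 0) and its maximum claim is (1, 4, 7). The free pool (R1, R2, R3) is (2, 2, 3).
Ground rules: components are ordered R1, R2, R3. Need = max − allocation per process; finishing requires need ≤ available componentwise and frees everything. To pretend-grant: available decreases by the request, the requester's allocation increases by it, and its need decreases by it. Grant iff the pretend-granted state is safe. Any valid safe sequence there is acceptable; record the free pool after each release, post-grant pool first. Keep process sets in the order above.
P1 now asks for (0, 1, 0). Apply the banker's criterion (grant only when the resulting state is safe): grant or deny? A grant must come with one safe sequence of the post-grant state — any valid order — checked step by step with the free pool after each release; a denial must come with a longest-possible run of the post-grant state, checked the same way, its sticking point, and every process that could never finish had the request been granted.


DENY. Granting would leave the state unsafe.
Key observation: after P2, P6, P7 the pool peaks at (4, 2, 5), and each blocked process is short somewhere: P3 on R2; P1 on R2; P8 on R3.
Pretend the grant happened; the run P2, P6, P7 goes as far as possible. Check, step by step:
  pool = (2, 1, 3)
  P2: need (0, 1, 0) fits (2, 1, 3); releases (2, 0, 1), pool now (4, 1, 4)
  P6: need (1, 0, 4) fits (4, 1, 4); releases (0, 1, 0), pool now (4, 2, 4)
  P7: need (3, 2, 2) fits (4, 2, 4); releases (0, 0, 1), pool now (4, 2, 5)
  P3 still needs (2, 3, 3) but only (4, 2, 5) is free — short on R2
  P1 still needs (3, 3, 0) but only (4, 2, 5) is free — short on R2
  P8 still needs (0, 2, 7) but only (4, 2, 5) is free — short on R3
Had the request been granted, P3, P1 and P8 could never finish.


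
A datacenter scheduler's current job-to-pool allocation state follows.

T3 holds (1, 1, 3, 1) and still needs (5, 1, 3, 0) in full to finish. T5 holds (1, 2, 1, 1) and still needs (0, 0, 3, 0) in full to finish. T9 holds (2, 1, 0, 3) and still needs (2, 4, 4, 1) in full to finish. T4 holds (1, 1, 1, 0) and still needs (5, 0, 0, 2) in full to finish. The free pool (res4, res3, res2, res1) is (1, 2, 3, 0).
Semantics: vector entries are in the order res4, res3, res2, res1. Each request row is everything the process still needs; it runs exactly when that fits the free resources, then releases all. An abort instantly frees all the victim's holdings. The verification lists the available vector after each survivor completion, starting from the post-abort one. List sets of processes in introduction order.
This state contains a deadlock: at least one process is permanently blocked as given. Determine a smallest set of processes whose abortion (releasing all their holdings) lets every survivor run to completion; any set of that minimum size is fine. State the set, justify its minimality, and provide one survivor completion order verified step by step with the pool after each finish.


The answer: abort T3.
Key observation: aborting T3 returns (1, 1, 3, 1), and T4 — hopeless before — runs at step 3 with the returned capacity in the pool.
Minimality: the empty abort set fails — the state is deadlocked as it stands.
The survivors complete as T5, T9, T4. Verifying each step (starting from the post-abort pool):
  pool = (2, 3, 6, 1)
  T5: need (0, 0, 3, 0) fits (2, 3, 6, 1); releases (1, 2, 1, 1), pool now (3, 5, 7, 2)
  T9: need (2, 4, 4, 1) fits (3, 5, 7, 2); releases (2, 1, 0, 3), pool now (5, 6, 7, 5)
  T4: need (5, 0, 0, 2) fits (5, 6, 7, 5); releases (1, 1, 1, 0), pool now (6, 7, 8, 5)


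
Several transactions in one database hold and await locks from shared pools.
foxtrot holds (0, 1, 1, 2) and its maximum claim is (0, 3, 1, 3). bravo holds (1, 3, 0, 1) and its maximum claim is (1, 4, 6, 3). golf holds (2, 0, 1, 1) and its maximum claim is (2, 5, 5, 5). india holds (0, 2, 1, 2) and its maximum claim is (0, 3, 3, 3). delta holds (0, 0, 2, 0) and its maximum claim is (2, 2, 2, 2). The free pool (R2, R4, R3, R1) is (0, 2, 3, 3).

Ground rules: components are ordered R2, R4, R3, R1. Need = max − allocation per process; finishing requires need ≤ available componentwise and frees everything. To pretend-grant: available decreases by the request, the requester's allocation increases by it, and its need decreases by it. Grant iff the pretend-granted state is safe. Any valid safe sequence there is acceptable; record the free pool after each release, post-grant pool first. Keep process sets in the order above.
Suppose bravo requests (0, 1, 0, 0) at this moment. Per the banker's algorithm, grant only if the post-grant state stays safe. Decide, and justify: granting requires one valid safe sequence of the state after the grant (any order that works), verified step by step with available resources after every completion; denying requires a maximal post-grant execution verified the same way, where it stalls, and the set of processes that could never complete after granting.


DENY — the pretend-granted state is unsafe.
Key observation: after india, foxtrot the pool peaks at (0, 4, 5, 7), and each blocked process is short somewhere: bravo on R3; golf on R4; delta on R2.
On the post-grant state, india, foxtrot is a maximal run — nothing extends it. Step-by-step check:
  pool = (0, 1, 3, 3)
  india: need (0, 1, 2, 1) fits (0, 1, 3, 3); releases (0, 2, 1, 2), pool now (0, 3, 4, 5)
  foxtrot: need (0, 2, 0, 1) fits (0, 3, 4, 5); releases (0, 1, 1, 2), pool now (0, 4, 5, 7)
  blocked: bravo wants (0, 0, 6, 2), pool (0, 4, 5, 7) — not enough R3
  blocked: golf wants (0, 5, 4, 4), pool (0, 4, 5, 7) — not enough R4
  blocked: delta wants (2, 2, 0, 2), pool (0, 4, 5, 7) — not enough R2
Had the request been granted, bravo, golf and delta could never finish.


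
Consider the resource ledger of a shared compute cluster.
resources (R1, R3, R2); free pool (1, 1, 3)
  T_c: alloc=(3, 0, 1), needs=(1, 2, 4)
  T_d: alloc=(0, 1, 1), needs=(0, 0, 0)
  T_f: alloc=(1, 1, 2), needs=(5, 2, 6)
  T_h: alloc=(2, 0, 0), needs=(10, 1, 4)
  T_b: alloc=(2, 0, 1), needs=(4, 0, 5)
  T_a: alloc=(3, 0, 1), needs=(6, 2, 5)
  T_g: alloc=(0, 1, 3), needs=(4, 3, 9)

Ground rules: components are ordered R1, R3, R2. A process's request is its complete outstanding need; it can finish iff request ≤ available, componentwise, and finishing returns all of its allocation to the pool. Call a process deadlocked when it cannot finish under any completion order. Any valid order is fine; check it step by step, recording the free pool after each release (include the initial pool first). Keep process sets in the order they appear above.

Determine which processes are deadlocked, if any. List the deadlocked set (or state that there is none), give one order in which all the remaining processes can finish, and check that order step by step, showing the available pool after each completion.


Nothing here is deadlocked.
Key observation: starting with T_d, each completion frees enough for the next — no one is permanently blocked.
A valid finishing order for the others: T_d, T_c, T_b, T_a, T_f, T_h, T_g. Walking it through:
  pool = (1, 1, 3)
  run T_d (needs (0, 0, 0), free (1, 1, 3)); after release of (0, 1, 1) the pool is (1, 2, 4)
  run T_c (needs (1, 2, 4), free (1, 2, 4)); after release of (3, 0, 1) the pool is (4, 2, 5)
  run T_b (needs (4, 0, 5), free (4, 2, 5)); after release of (2, 0, 1) the pool is (6, 2, 6)
  run T_a (needs (6, 2, 5), free (6, 2, 6)); after release of (3, 0, 1) the pool is (9, 2, 7)
  run T_f (needs (5, 2, 6), free (9, 2, 7)); after release of (1, 1, 2) the pool is (10, 3, 9)
  run T_h (needs (10, 1, 4), free (10, 3, 9)); after release of (2, 0, 0) the pool is (12, 3, 9)
  run T_g (needs (4, 3, 9), free (12, 3, 9)); after release of (0, 1, 3) the pool is (12, 4, 12)


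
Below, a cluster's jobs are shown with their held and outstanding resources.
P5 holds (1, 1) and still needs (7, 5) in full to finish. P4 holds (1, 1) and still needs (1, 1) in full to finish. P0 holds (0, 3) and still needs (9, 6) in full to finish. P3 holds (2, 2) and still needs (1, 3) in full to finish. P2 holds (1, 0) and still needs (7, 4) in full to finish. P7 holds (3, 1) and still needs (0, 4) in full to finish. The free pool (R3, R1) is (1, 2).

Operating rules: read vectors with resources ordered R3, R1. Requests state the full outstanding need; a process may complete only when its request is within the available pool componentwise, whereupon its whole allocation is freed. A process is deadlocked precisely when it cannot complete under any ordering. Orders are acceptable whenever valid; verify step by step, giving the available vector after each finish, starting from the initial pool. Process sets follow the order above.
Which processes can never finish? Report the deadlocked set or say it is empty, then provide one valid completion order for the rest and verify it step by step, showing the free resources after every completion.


Nothing here is deadlocked.
Key observation: P4 can run right away; the returned allocation unlocks the remaining processes in turn.
The rest can finish in the order P4, P3, P7, P5, P2, P0. Step-by-step check:
  pool = (1, 2)
  P4 needs (1, 1) <= (1, 2) -> finishes; pool += (1, 1) = (2, 3)
  P3 needs (1, 3) <= (2, 3) -> finishes; pool += (2, 2) = (4, 5)
  P7 needs (0, 4) <= (4, 5) -> finishes; pool += (3, 1) = (7, 6)
  P5 needs (7, 5) <= (7, 6) -> finishes; pool += (1, 1) = (8, 7)
  P2 needs (7, 4) <= (8, 7) -> finishes; pool += (1, 0) = (9, 7)
  P0 needs (9, 6) <= (9, 7) -> finishes; pool += (0, 3) = (9, 10)


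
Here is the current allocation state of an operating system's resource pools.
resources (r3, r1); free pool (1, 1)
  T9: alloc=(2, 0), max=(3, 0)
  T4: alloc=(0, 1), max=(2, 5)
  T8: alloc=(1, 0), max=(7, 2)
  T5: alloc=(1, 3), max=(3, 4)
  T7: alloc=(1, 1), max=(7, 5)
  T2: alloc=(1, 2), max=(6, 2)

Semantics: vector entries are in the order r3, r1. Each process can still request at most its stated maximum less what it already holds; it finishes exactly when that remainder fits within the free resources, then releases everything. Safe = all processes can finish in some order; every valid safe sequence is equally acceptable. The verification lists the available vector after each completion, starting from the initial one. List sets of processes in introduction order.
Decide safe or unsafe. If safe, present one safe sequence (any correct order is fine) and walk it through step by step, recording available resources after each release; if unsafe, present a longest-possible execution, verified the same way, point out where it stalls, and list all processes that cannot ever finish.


UNSAFE — no complete ordering exists.
Key observation: T9, T5, T4 can finish, but then (4, 5) is all there is, and the blocked group's r3 demands exceed it.
Going as far as possible: T9, T5, T4; after that, nothing fits. Step-by-step check:
  pool = (1, 1)
  run T9 (needs (1, 0), free (1, 1)); after release of (2, 0) the pool is (3, 1)
  run T5 (needs (2, 1), free (3, 1)); after release of (1, 3) the pool is (4, 4)
  run T4 (needs (2, 4), free (4, 4)); after release of (0, 1) the pool is (4, 5)
  blocked: T8 wants (6, 2), pool (4, 5) — not enough r3
  blocked: T7 wants (6, 4), pool (4, 5) — not enough r3
  blocked: T2 wants (5, 0), pool (4, 5) — not enough r3
Permanently blocked: T8, T7 and T2.


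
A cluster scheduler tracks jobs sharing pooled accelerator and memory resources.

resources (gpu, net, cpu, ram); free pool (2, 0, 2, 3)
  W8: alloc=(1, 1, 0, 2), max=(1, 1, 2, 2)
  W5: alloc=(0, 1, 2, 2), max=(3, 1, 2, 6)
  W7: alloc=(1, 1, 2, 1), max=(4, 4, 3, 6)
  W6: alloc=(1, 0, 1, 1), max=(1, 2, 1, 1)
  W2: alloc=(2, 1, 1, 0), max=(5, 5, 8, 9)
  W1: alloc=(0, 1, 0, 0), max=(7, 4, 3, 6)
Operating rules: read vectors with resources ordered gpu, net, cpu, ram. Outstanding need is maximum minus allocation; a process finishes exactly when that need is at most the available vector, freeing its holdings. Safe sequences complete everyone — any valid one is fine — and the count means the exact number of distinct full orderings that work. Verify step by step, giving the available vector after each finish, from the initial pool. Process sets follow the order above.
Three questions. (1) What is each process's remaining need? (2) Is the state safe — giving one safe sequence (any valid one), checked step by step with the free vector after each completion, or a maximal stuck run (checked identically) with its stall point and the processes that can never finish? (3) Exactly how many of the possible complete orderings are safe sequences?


(1) Remaining need (order gpu, net, cpu, ram):
  W8: (0, 0, 2, 0)
  W5: (3, 0, 0, 4)
  W7: (3, 3, 1, 5)
  W6: (0, 2, 0, 0)
  W2: (3, 4, 7, 9)
  W1: (7, 3, 3, 6)
(2) The state is UNSAFE.
Key observation: after W8, W5, W6 complete, (4, 2, 5, 8) is the best the pool ever gets, yet each leftover process wants more net.
Going as far as possible: W8, W5, W6; after that, nothing fits. Verifying each step:
  pool = (2, 0, 2, 3)
  W8 needs (0, 0, 2, 0) <= (2, 0, 2, 3) -> finishes; pool += (1, 1, 0, 2) = (3, 1, 2, 5)
  W5 needs (3, 0, 0, 4) <= (3, 1, 2, 5) -> finishes; pool += (0, 1, 2, 2) = (3, 2, 4, 7)
  W6 needs (0, 2, 0, 0) <= (3, 2, 4, 7) -> finishes; pool += (1, 0, 1, 1) = (4, 2, 5, 8)
  blocked: W7 wants (3, 3, 1, 5), pool (4, 2, 5, 8) — not enough net
  blocked: W2 wants (3, 4, 7, 9), pool (4, 2, 5, 8) — not enough net, cpu and ram
  blocked: W1 wants (7, 3, 3, 6), pool (4, 2, 5, 8) — not enough gpu and net
Processes that can never finish: W7, W2 and W1.
(3) Precisely 0 of the possible complete orderings are safe sequences.


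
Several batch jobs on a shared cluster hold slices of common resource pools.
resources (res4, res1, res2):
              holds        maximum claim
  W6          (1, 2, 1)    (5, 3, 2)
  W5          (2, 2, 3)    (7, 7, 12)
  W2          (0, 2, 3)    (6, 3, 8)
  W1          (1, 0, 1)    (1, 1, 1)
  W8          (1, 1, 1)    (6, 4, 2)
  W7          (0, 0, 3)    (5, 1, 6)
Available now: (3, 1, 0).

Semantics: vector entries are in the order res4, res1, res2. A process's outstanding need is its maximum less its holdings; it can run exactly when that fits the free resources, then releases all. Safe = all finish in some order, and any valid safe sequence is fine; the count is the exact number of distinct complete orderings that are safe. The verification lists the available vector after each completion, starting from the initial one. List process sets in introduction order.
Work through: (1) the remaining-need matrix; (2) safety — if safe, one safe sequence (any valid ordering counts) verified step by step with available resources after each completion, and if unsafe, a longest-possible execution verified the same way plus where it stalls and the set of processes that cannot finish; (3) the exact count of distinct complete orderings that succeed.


(1) Remaining need (order res4, res1, res2):
  W6: (4, 1, 1)
  W5: (5, 5, 9)
  W2: (6, 1, 5)
  W1: (0, 1, 0)
  W8: (5, 3, 1)
  W7: (5, 1, 3)
(2) The state is SAFE; one workable sequence: W1, W6, W8, W7, W2, W5.
Key observation: the order's first zero-slack moment is W1 ((0, 1, 0) needed, (3, 1, 0) free — a requested resource with nothing to spare).
Walking it through:
  pool = (3, 1, 0)
  W1: need (0, 1, 0) fits (3, 1, 0); releases (1, 0, 1), pool now (4, 1, 1)
  W6: need (4, 1, 1) fits (4, 1, 1); releases (1, 2, 1), pool now (5, 3, 2)
  W8: need (5, 3, 1) fits (5, 3, 2); releases (1, 1, 1), pool now (6, 4, 3)
  W7: need (5, 1, 3) fits (6, 4, 3); releases (0, 0, 3), pool now (6, 4, 6)
  W2: need (6, 1, 5) fits (6, 4, 6); releases (0, 2, 3), pool now (6, 6, 9)
  W5: need (5, 5, 9) fits (6, 6, 9); releases (2, 2, 3), pool now (8, 8, 12)
(3) Precisely 1 of the possible complete orderings is a safe sequence.


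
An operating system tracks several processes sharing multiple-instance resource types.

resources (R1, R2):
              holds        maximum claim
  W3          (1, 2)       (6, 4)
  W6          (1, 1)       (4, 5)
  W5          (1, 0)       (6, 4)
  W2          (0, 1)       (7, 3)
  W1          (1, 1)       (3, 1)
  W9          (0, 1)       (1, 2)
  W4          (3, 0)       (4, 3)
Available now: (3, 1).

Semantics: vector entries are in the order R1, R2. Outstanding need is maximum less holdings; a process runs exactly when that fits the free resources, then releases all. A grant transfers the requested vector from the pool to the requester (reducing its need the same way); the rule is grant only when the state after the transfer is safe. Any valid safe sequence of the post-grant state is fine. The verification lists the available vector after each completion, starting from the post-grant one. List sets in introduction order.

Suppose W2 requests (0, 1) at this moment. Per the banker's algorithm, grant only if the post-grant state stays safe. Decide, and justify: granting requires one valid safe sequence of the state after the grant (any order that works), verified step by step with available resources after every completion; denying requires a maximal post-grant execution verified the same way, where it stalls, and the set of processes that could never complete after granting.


DENY — the pretend-granted state is unsafe.
Key observation: after W1, W9 the pool peaks at (4, 2), and each blocked process is short somewhere: W3 on R1; W6 on R2; W5 on R1, R2; W2 on R1; W4 on R2.
After a pretend grant, a maximal execution: W1, W9 — then nothing else fits. Step-by-step check:
  pool = (3, 0)
  W1 needs (2, 0) <= (3, 0) -> finishes; pool += (1, 1) = (4, 1)
  W9 needs (1, 1) <= (4, 1) -> finishes; pool += (0, 1) = (4, 2)
  blocked: W3 wants (5, 2), pool (4, 2) — not enough R1
  blocked: W6 wants (3, 4), pool (4, 2) — not enough R2
  blocked: W5 wants (5, 4), pool (4, 2) — not enough R1 and R2
  blocked: W2 wants (7, 1), pool (4, 2) — not enough R1
  blocked: W4 wants (1, 3), pool (4, 2) — not enough R2
Had the request been granted, W3, W6, W5, W2 and W4 could never finish.


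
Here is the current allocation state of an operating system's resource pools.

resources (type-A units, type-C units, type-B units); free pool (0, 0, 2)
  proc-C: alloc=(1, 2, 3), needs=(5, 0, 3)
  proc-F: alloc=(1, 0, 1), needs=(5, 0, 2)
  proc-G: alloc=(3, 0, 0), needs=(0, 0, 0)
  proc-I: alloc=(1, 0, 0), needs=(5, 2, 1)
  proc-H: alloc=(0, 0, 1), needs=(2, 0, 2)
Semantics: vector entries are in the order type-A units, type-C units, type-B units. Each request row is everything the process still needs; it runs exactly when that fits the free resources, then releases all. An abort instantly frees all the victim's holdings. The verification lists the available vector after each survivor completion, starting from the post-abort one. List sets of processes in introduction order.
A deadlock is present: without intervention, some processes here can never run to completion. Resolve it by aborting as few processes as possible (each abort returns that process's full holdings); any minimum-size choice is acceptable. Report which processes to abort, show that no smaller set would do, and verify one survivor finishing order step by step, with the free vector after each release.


Abort proc-C and proc-F.
Key observation: proc-I had no path to completion before; after the abort of proc-C and proc-F ((2, 2, 4) returned), step 3 is where it fits.
Minimality, checking each single-abort alternative: proc-C alone leaves proc-F blocked (short on type-A units); proc-F alone leaves proc-C blocked (short on type-A units); proc-G alone leaves proc-C blocked (short on type-A units); proc-I alone leaves proc-C blocked (short on type-A units); proc-H alone leaves proc-C blocked (short on type-A units).
Survivors finish in the order: proc-H, proc-G, proc-I. Check, step by step (pool after the aborts first):
  pool = (2, 2, 6)
  run proc-H (needs (2, 0, 2), free (2, 2, 6)); after release of (0, 0, 1) the pool is (2, 2, 7)
  run proc-G (needs (0, 0, 0), free (2, 2, 7)); after release of (3, 0, 0) the pool is (5, 2, 7)
  run proc-I (needs (5, 2, 1), free (5, 2, 7)); after release of (1, 0, 0) the pool is (6, 2, 7)


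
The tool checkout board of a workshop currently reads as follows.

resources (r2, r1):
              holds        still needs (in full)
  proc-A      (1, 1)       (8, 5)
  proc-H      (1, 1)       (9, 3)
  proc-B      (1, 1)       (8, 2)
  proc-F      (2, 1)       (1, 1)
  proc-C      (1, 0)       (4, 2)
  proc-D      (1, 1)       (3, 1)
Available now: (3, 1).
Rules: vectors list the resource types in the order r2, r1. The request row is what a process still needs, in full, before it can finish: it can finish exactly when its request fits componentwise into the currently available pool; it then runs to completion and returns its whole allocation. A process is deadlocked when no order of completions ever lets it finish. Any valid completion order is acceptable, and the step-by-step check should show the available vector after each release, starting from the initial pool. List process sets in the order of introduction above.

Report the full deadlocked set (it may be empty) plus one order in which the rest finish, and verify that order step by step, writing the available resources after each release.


Deadlocked set: proc-A, proc-H and proc-B.
Key observation: the wall is r2: completing proc-D, proc-C, proc-F brings the pool only to (7, 3), and all the rest need more.
One completion order for the rest: proc-D, proc-C, proc-F. Verifying each step:
  pool = (3, 1)
  proc-D: need (3, 1) fits (3, 1); releases (1, 1), pool now (4, 2)
  proc-C: need (4, 2) fits (4, 2); releases (1, 0), pool now (5, 2)
  proc-F: need (1, 1) fits (5, 2); releases (2, 1), pool now (7, 3)
None of the blocked processes ever fits:
  blocked: proc-A wants (8, 5), pool (7, 3) — not enough r2 and r1
  blocked: proc-H wants (9, 3), pool (7, 3) — not enough r2
  blocked: proc-B wants (8, 2), pool (7, 3) — not enough r2


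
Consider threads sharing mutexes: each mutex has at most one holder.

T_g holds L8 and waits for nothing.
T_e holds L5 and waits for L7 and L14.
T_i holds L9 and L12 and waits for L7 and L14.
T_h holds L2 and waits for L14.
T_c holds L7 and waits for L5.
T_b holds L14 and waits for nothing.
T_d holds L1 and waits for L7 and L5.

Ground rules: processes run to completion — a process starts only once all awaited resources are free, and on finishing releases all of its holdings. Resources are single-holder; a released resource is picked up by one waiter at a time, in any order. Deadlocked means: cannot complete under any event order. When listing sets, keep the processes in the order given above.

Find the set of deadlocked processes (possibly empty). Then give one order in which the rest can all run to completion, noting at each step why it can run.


Deadlocked set: T_e, T_i, T_c and T_d.
Key observation: the loop T_e -> T_c -> T_e blocks itself forever; T_i and T_d wait into the deadlock from upstream.
One completion order for the rest: T_b, T_h, T_g.
Walking it through:
  T_b waits on nothing -> runs at once and releases L14
  T_h: everything it awaited (L14) is free; runs, freeing L2
  T_g waits on nothing -> runs at once and releases L8


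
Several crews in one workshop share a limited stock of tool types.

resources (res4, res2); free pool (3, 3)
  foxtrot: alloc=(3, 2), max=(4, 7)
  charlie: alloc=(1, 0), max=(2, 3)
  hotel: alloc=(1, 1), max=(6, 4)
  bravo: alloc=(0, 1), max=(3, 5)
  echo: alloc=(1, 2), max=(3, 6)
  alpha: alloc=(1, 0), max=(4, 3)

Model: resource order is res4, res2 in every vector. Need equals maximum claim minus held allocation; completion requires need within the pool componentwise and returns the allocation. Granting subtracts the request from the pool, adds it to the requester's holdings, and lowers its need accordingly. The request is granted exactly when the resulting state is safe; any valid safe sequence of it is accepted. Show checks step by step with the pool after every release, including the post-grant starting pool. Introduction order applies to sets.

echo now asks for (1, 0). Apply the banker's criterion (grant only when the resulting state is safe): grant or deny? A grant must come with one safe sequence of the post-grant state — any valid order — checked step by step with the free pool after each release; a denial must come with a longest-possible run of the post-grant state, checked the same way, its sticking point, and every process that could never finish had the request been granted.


DENY. Granting would leave the state unsafe.
Key observation: after charlie, alpha the pool peaks at (4, 3), and each blocked process is short somewhere: foxtrot on res2; hotel on res4; bravo on res2; echo on res2.
Pretend the grant happened; the run charlie, alpha goes as far as possible. Verifying each step:
  pool = (2, 3)
  charlie: need (1, 3) fits (2, 3); releases (1, 0), pool now (3, 3)
  alpha: need (3, 3) fits (3, 3); releases (1, 0), pool now (4, 3)
  foxtrot still needs (1, 5) but only (4, 3) is free — short on res2
  hotel still needs (5, 3) but only (4, 3) is free — short on res4
  bravo still needs (3, 4) but only (4, 3) is free — short on res2
  echo still needs (1, 4) but only (4, 3) is free — short on res2
Had the request been granted, foxtrot, hotel, bravo and echo could never finish.


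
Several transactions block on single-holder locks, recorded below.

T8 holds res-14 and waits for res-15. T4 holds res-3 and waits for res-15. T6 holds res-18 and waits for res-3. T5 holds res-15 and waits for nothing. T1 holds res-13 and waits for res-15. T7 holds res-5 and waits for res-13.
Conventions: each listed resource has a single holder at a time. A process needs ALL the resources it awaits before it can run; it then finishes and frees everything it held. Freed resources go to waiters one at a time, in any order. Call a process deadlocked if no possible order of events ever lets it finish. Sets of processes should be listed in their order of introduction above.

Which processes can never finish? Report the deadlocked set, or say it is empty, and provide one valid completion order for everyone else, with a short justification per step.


The deadlocked set is empty.
Key observation: the wait graph is acyclic; completion cascades from the unblocked processes through everyone else.
A valid finishing order for the others: T5, T1, T7, T8, T4, T6.
Check, step by step:
  run T5 (it waits on nothing); releases res-15
  run T1 (all its waits — res-15 — are resolved); releases res-13
  run T7 (all its waits — res-13 — are resolved); releases res-5
  run T8 (all its waits — res-15 — are resolved); releases res-14
  run T4 (all its waits — res-15 — are resolved); releases res-3
  run T6 (all its waits — res-3 — are resolved); releases res-18


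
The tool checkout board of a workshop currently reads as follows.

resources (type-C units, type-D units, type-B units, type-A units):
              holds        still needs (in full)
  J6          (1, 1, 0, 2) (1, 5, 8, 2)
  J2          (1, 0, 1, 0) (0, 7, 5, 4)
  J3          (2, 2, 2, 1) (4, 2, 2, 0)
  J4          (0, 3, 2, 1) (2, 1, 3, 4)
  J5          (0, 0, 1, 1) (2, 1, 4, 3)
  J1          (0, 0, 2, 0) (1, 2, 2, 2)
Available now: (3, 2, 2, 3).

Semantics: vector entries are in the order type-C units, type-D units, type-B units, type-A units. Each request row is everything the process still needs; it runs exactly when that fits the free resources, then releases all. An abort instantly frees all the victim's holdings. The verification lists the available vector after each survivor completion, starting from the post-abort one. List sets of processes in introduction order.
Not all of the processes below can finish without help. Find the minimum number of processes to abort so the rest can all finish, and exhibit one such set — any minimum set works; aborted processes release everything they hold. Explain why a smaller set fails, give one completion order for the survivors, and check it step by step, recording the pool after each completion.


Minimum abort set: J6.
Key observation: J3 was stuck for good until J6 gave back (1, 1, 0, 2); in the order shown it finishes at step 4.
Minimality: the empty abort set fails — the state is deadlocked as it stands.
Survivors finish in the order: J1, J4, J5, J3, J2. Verifying each step (pool after the aborts first):
  pool = (4, 3, 2, 5)
  J1: need (1, 2, 2, 2) fits (4, 3, 2, 5); releases (0, 0, 2, 0), pool now (4, 3, 4, 5)
  J4: need (2, 1, 3, 4) fits (4, 3, 4, 5); releases (0, 3, 2, 1), pool now (4, 6, 6, 6)
  J5: need (2, 1, 4, 3) fits (4, 6, 6, 6); releases (0, 0, 1, 1), pool now (4, 6, 7, 7)
  J3: need (4, 2, 2, 0) fits (4, 6, 7, 7); releases (2, 2, 2, 1), pool now (6, 8, 9, 8)
  J2: need (0, 7, 5, 4) fits (6, 8, 9, 8); releases (1, 0, 1, 0), pool now (7, 8, 10, 8)


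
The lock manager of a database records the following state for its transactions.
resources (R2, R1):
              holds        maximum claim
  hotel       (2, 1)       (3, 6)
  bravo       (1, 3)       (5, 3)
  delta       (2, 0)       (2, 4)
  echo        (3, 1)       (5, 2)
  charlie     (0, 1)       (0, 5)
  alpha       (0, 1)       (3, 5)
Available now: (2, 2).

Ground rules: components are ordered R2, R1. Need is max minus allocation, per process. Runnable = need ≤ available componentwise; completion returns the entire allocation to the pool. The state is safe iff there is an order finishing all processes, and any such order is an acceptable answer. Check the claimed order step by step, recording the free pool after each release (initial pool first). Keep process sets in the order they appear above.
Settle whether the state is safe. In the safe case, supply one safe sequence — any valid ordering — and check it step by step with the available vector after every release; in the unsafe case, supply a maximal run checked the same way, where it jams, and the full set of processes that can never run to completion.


SAFE, for example via the order echo, bravo, hotel, charlie, alpha, delta.
Key observation: reading the order forward, echo is the first process whose need (2, 1) meets the free pool (2, 2) exactly on a resource it requests.
Verifying each step:
  pool = (2, 2)
  echo needs (2, 1) <= (2, 2) -> finishes; pool += (3, 1) = (5, 3)
  bravo needs (4, 0) <= (5, 3) -> finishes; pool += (1, 3) = (6, 6)
  hotel needs (1, 5) <= (6, 6) -> finishes; pool += (2, 1) = (8, 7)
  charlie needs (0, 4) <= (8, 7) -> finishes; pool += (0, 1) = (8, 8)
  alpha needs (3, 4) <= (8, 8) -> finishes; pool += (0, 1) = (8, 9)
  delta needs (0, 4) <= (8, 9) -> finishes; pool += (2, 0) = (10, 9)


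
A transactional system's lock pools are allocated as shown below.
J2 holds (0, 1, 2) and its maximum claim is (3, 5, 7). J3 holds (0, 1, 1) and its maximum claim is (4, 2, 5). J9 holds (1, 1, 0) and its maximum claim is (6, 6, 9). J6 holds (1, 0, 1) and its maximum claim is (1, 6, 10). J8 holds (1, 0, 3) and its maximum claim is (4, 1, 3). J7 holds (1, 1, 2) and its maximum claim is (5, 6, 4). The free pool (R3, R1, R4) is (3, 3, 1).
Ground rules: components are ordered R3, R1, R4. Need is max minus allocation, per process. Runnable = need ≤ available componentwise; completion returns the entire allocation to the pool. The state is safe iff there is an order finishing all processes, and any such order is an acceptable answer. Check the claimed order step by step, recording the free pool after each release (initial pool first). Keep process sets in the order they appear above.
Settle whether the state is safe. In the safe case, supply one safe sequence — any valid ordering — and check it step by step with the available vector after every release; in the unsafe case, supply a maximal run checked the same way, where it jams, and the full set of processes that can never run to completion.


SAFE. One safe sequence: J8, J3, J2, J7, J6, J9.
Key observation: reading the order forward, J8 is the first process whose need (3, 1, 0) meets the free pool (3, 3, 1) exactly on a resource it requests.
Walking it through:
  pool = (3, 3, 1)
  J8 needs (3, 1, 0) <= (3, 3, 1) -> finishes; pool += (1, 0, 3) = (4, 3, 4)
  J3 needs (4, 1, 4) <= (4, 3, 4) -> finishes; pool += (0, 1, 1) = (4, 4, 5)
  J2 needs (3, 4, 5) <= (4, 4, 5) -> finishes; pool += (0, 1, 2) = (4, 5, 7)
  J7 needs (4, 5, 2) <= (4, 5, 7) -> finishes; pool += (1, 1, 2) = (5, 6, 9)
  J6 needs (0, 6, 9) <= (5, 6, 9) -> finishes; pool += (1, 0, 1) = (6, 6, 10)
  J9 needs (5, 5, 9) <= (6, 6, 10) -> finishes; pool += (1, 1, 0) = (7, 7, 10)


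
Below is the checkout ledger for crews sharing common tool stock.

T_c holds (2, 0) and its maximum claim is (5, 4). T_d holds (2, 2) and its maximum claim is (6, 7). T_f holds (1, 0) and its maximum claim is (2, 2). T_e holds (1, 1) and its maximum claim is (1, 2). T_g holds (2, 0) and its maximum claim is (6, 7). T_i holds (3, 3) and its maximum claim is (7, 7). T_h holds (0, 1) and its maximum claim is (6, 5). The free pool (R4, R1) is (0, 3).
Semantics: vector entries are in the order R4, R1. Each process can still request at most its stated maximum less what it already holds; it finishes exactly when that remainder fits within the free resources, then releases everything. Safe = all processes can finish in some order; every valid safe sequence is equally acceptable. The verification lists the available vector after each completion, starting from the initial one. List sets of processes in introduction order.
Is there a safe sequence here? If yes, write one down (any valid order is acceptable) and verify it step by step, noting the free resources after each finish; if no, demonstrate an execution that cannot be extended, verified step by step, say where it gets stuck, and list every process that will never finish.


UNSAFE.
Key observation: the pool after T_e, T_f is (2, 4); every surviving request exceeds it in R4, so progress ends there.
A maximal execution: T_e, T_f — then nothing else fits. Step-by-step check:
  pool = (0, 3)
  T_e: need (0, 1) fits (0, 3); releases (1, 1), pool now (1, 4)
  T_f: need (1, 2) fits (1, 4); releases (1, 0), pool now (2, 4)
  T_c cannot run: need (3, 4) vs free (2, 4) (insufficient R4)
  T_d cannot run: need (4, 5) vs free (2, 4) (insufficient R4 and R1)
  T_g cannot run: need (4, 7) vs free (2, 4) (insufficient R4 and R1)
  T_i cannot run: need (4, 4) vs free (2, 4) (insufficient R4)
  T_h cannot run: need (6, 4) vs free (2, 4) (insufficient R4)
Processes that can never finish: T_c, T_d, T_g, T_i and T_h.


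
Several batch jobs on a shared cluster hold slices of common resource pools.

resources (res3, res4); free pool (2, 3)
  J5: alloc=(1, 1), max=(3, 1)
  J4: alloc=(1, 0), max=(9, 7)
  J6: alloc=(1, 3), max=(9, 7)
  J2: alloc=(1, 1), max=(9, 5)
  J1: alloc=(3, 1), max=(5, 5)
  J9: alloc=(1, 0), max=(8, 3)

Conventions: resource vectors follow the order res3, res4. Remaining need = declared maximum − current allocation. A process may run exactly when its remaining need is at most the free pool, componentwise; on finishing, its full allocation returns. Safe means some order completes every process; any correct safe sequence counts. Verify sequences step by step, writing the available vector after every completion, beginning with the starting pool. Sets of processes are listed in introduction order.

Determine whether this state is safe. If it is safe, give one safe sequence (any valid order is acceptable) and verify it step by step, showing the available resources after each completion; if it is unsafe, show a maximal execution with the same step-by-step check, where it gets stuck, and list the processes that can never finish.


UNSAFE — no complete ordering exists.
Key observation: once J5, J1 finish, the pool peaks at (6, 5) — and every remaining process still needs more res3 than that.
The run J5, J1 cannot be extended any further. Check, step by step:
  pool = (2, 3)
  J5: need (2, 0) fits (2, 3); releases (1, 1), pool now (3, 4)
  J1: need (2, 4) fits (3, 4); releases (3, 1), pool now (6, 5)
  J4 cannot run: need (8, 7) vs free (6, 5) (insufficient res3 and res4)
  J6 cannot run: need (8, 4) vs free (6, 5) (insufficient res3)
  J2 cannot run: need (8, 4) vs free (6, 5) (insufficient res3)
  J9 cannot run: need (7, 3) vs free (6, 5) (insufficient res3)
Permanently blocked: J4, J6, J2 and J9.


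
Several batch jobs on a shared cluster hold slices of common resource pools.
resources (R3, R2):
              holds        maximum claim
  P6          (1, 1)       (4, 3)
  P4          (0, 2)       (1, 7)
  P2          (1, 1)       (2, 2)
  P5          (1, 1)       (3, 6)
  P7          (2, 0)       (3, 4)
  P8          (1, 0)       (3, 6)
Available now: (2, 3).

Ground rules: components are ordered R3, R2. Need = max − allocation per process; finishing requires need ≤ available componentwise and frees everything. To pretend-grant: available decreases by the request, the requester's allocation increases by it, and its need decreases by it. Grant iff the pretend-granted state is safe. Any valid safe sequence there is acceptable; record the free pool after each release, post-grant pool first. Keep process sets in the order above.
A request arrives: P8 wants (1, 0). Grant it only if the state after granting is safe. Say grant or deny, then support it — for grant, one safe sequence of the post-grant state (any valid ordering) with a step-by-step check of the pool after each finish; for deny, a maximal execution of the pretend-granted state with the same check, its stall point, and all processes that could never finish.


GRANT: granting preserves safety; a valid post-grant sequence is P2, P7, P6, P4, P5, P8.
Key observation: even at the reduced pool (1, 3), P2 fits immediately, so safety survives the grant.
Check on the post-grant state, step by step:
  pool = (1, 3)
  run P2 (needs (1, 1), free (1, 3)); after release of (1, 1) the pool is (2, 4)
  run P7 (needs (1, 4), free (2, 4)); after release of (2, 0) the pool is (4, 4)
  run P6 (needs (3, 2), free (4, 4)); after release of (1, 1) the pool is (5, 5)
  run P4 (needs (1, 5), free (5, 5)); after release of (0, 2) the pool is (5, 7)
  run P5 (needs (2, 5), free (5, 7)); after release of (1, 1) the pool is (6, 8)
  run P8 (needs (1, 6), free (6, 8)); after release of (2, 0) the pool is (8, 8)


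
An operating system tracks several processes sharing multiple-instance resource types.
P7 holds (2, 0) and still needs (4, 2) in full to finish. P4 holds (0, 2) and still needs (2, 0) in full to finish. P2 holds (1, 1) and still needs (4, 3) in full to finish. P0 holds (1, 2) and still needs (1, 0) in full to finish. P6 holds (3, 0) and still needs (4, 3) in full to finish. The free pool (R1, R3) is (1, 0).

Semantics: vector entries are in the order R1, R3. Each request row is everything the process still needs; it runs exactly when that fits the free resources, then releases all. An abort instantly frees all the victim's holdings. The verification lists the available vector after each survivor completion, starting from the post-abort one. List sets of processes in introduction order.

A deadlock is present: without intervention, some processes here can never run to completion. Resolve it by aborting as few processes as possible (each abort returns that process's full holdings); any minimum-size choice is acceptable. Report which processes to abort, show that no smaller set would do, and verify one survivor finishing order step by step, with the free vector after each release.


Minimum abort set: P7.
Key observation: before aborting P7, P6 was permanently blocked — no order could ever run it; afterwards it completes at step 3.
Minimality: the empty abort set fails — the state is deadlocked as it stands.
The survivors complete as P4, P0, P6, P2. Verifying each step (starting from the post-abort pool):
  pool = (3, 0)
  P4: need (2, 0) fits (3, 0); releases (0, 2), pool now (3, 2)
  P0: need (1, 0) fits (3, 2); releases (1, 2), pool now (4, 4)
  P6: need (4, 3) fits (4, 4); releases (3, 0), pool now (7, 4)
  P2: need (4, 3) fits (7, 4); releases (1, 1), pool now (8, 5)
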